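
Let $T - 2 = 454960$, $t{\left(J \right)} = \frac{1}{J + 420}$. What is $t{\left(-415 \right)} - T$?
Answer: $- \frac{2274809}{5} \approx -4.5496 \cdot 10^{5}$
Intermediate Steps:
$t{\left(J \right)} = \frac{1}{420 + J}$
$T = 454962$ ($T = 2 + 454960 = 454962$)
$t{\left(-415 \right)} - T = \frac{1}{420 - 415} - 454962 = \frac{1}{5} - 454962 = - \frac{2274809}{5}$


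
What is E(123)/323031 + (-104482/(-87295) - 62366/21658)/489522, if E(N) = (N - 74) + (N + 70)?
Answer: 2128273187539/2853997049033130 ≈ 0.00074572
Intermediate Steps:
E(N) = -4 + 2*N (E(N) = (-74 + N) + (70 + N) = -4 + 2*N)
E(123)/323031 + (-104482/(-87295) - 62366/21658)/489522 = (-4 + 2*123)/323031 + (-104482/(-87295) - 62366/21658)/489522 = (-4 + 246)*(1/323031) + (-104482*(-1/87295) - 62366*1/21658)*(1/489522) = 242*(1/323031) + (6146/5135 - 31183/10829)*(1/489522) = 242/323031 - 7197667/4277455*1/489522 = 242/323031 - 7197667/2093908326510 = 2128273187539/2853997049033130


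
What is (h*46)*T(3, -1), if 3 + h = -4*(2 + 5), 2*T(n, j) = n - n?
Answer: 0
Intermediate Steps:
T(n, j) = 0 (T(n, j) = (n - n)/2 = (1/2)*0 = 0)
h = -31 (h = -3 - 4*(2 + 5) = -3 - 4*7 = -3 - 28 = -31)
(h*46)*T(3, -1) = -31*46*0 = -1426*0 = 0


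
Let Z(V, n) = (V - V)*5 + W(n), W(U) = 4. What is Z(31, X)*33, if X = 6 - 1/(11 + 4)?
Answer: 132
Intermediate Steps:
X = 89/15 (X = 6 - 1/15 = 89/15 ≈ 5.9333)
Z(V, n) = 4 (Z(V, n) = (V - V)*5 + 4 = 0*5 + 4 = 0 + 4 = 4)
Z(31, X)*33 = 4*33 = 132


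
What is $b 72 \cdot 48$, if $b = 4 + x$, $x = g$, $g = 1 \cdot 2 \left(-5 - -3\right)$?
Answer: $0$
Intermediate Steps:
$g = -4$ ($g = 2 \left(-5 + 3\right) = 2 \left(-2\right) = -4$)
$x = -4$
$b = 0$ ($b = 4 - 4 = 0$)
$b 72 \cdot 48 = 0 \cdot 72 \cdot 48 = 0 \cdot 48 = 0$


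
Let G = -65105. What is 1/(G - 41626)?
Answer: -1/106731 ≈ -9.3694e-6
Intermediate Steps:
1/(G - 41626) = 1/(-65105 - 41626) = 1/(-106731) = -1/106731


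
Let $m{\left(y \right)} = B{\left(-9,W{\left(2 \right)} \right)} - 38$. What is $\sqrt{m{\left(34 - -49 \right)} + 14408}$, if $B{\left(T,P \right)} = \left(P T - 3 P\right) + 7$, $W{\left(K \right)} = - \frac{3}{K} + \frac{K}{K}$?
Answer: $\sqrt{14383} \approx 119.93$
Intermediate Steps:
$W{\left(K \right)} = 1 - \frac{3}{K}$ ($W{\left(K \right)} = - \frac{3}{K} + 1 = 1 - \frac{3}{K}$)
$B{\left(T,P \right)} = 7 - 3 P + P T$ ($B{\left(T,P \right)} = \left(- 3 P + P T\right) + 7 = 7 - 3 P + P T$)
$m{\left(y \right)} = -25$ ($m{\left(y \right)} = \left(7 - 3 \frac{-3 + 2}{2} + \frac{-3 + 2}{2} \left(-9\right)\right) - 38 = \left(7 - 3 \cdot \frac{1}{2} \left(-1\right) + \frac{1}{2} \left(-1\right) \left(-9\right)\right) - 38 = \left(7 - - \frac{3}{2} - - \frac{9}{2}\right) - 38 = \left(7 + \frac{3}{2} + \frac{9}{2}\right) - 38 = 13 - 38 = -25$)
$\sqrt{m{\left(34 - -49 \right)} + 14408} = \sqrt{-25 + 14408} = \sqrt{14383}$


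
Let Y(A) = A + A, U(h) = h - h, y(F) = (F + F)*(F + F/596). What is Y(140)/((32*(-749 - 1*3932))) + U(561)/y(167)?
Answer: -35/18724 ≈ -0.0018693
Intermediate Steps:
y(F) = 597*F**2/298 (y(F) = (2*F)*(F + F*(1/596)) = (2*F)*(F + F/596) = (2*F)*(597*F/596) = 597*F**2/298)
U(h) = 0
Y(A) = 2*A
Y(140)/((32*(-749 - 1*3932))) + U(561)/y(167) = (2*140)/((32*(-749 - 1*3932))) + 0/(((597/298)*167**2)) = 280/((32*(-749 - 3932))) + 0/(((597/298)*27889)) = 280/((32*(-4681))) + 0/(16649733/298) = 280/(-149792) + 0*(298/16649733) = 280*(-1/149792) + 0 = -35/18724 + 0 = -35/18724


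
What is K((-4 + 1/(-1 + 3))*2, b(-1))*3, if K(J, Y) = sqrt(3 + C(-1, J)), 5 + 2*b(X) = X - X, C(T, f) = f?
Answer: 6*I ≈ 6.0*I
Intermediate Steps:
b(X) = -5/2 (b(X) = -5/2 + (X - X)/2 = -5/2 + (1/2)*0 = -5/2 + 0 = -5/2)
K(J, Y) = sqrt(3 + J)
K((-4 + 1/(-1 + 3))*2, b(-1))*3 = sqrt(3 + (-4 + 1/(-1 + 3))*2)*3 = sqrt(3 + (-4 + 1/2)*2)*3 = sqrt(3 - 7/2*2)*3 = sqrt(3 - 7)*3 = sqrt(-4)*3 = (2*I)*3 = 6*I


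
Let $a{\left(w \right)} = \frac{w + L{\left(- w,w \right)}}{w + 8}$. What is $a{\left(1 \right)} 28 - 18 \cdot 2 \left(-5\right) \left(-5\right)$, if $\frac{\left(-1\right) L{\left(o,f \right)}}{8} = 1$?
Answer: $- \frac{8296}{9} \approx -921.78$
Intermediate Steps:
$L{\left(o,f \right)} = -8$ ($L{\left(o,f \right)} = \left(-8\right) 1 = -8$)
$a{\left(w \right)} = \frac{-8 + w}{8 + w}$ ($a{\left(w \right)} = \frac{w - 8}{w + 8} = \frac{-8 + w}{8 + w}$)
$a{\left(1 \right)} 28 - 18 \cdot 2 \left(-5\right) \left(-5\right) = \frac{-8 + 1}{8 + 1} \cdot 28 - 18 \cdot 2 \left(-5\right) \left(-5\right) = \frac{1}{9} \left(-7\right) 28 - 18 \left(\left(-10\right) \left(-5\right)\right) = \frac{1}{9} \left(-7\right) 28 - 900 = \left(- \frac{7}{9}\right) 28 - 900 = - \frac{196}{9} - 900 = - \frac{8296}{9}$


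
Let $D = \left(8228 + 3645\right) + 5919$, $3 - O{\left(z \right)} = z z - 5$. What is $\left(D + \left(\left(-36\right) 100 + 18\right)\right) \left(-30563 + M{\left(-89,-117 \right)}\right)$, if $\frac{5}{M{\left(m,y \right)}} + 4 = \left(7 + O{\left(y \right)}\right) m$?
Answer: $- \frac{264267781217405}{608491} \approx -4.343 \cdot 10^{8}$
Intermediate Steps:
$O{\left(z \right)} = 8 - z^{2}$ ($O{\left(z \right)} = 3 - \left(z z - 5\right) = 3 - \left(z^{2} - 5\right) = 3 - \left(-5 + z^{2}\right) = 8 - z^{2}$)
$D = 17792$ ($D = 11873 + 5919 = 17792$)
$M{\left(m,y \right)} = \frac{5}{-4 + m \left(15 - y^{2}\right)}$ ($M{\left(m,y \right)} = \frac{5}{-4 + \left(7 - \left(-8 + y^{2}\right)\right) m} = \frac{5}{-4 + \left(15 - y^{2}\right) m} = \frac{5}{-4 + m \left(15 - y^{2}\right)}$)
$\left(D + \left(\left(-36\right) 100 + 18\right)\right) \left(-30563 + M{\left(-89,-117 \right)}\right) = \left(17792 + \left(\left(-36\right) 100 + 18\right)\right) \left(-30563 - \frac{5}{4 - -1335 - 89 \left(-117\right)^{2}}\right) = \left(17792 + \left(-3600 + 18\right)\right) \left(-30563 - \frac{5}{4 + 1335 - 1218321}\right) = \left(17792 - 3582\right) \left(-30563 - \frac{5}{4 + 1335 - 1218321}\right) = 14210 \left(-30563 - \frac{5}{-1216982}\right) = 14210 \left(-30563 - - \frac{5}{1216982}\right) = 14210 \left(-30563 + \frac{5}{1216982}\right) = 14210 \left(- \frac{37194620861}{1216982}\right) = - \frac{264267781217405}{608491}$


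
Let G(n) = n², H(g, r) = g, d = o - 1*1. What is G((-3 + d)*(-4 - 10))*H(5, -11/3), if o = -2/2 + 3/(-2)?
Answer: 41405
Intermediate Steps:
o = -5/2 (o = -2*½ + 3*(-½) = -1 - 3/2 = -5/2 ≈ -2.5000)
d = -7/2 (d = -5/2 - 1*1 = -5/2 - 1 = -7/2 ≈ -3.5000)
G((-3 + d)*(-4 - 10))*H(5, -11/3) = ((-3 - 7/2)*(-4 - 10))²*5 = (-13/2*(-14))²*5 = 91²*5 = 8281*5 = 41405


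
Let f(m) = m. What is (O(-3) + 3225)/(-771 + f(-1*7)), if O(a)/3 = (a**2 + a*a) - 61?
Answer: -1548/389 ≈ -3.9794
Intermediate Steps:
O(a) = -183 + 6*a**2 (O(a) = 3*((a**2 + a*a) - 61) = 3*((a**2 + a**2) - 61) = 3*(2*a**2 - 61) = 3*(-61 + 2*a**2) = -183 + 6*a**2)
(O(-3) + 3225)/(-771 + f(-1*7)) = ((-183 + 6*(-3)**2) + 3225)/(-771 - 1*7) = ((-183 + 6*9) + 3225)/(-771 - 7) = ((-183 + 54) + 3225)/(-778) = (-129 + 3225)*(-1/778) = 3096*(-1/778) = -1548/389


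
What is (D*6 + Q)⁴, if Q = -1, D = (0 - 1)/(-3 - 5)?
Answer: 1/256 ≈ 0.0039063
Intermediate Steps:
D = ⅛ (D = -1/(-8) = -1*(-⅛) = ⅛ ≈ 0.12500)
(D*6 + Q)⁴ = ((⅛)*6 - 1)⁴ = (¾ - 1)⁴ = (-¼)⁴ = 1/256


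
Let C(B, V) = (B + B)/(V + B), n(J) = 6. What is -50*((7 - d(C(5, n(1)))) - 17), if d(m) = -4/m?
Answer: 280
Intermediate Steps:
C(B, V) = 2*B/(B + V) (C(B, V) = (2*B)/(B + V) = 2*B/(B + V))
-50*((7 - d(C(5, n(1)))) - 17) = -50*((7 - (-4)/(2*5/(5 + 6))) - 17) = -50*((7 - (-4)/(2*5/11)) - 17) = -50*((7 - (-4)/(2*5*(1/11))) - 17) = -50*((7 - (-4)/10/11) - 17) = -50*((7 - (-4)*11/10) - 17) = -50*((7 - 1*(-22/5)) - 17) = -50*((7 + 22/5) - 17) = -50*(57/5 - 17) = -50*(-28/5) = 280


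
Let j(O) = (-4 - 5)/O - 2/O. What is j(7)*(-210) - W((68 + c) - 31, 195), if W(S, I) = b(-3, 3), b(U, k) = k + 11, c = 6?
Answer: 316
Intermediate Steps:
b(U, k) = 11 + k
j(O) = -11/O (j(O) = -9/O - 2/O = -11/O)
W(S, I) = 14 (W(S, I) = 11 + 3 = 14)
j(7)*(-210) - W((68 + c) - 31, 195) = -11/7*(-210) - 1*14 = -11*⅐*(-210) - 14 = -11/7*(-210) - 14 = 330 - 14 = 316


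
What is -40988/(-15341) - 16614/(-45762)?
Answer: 12244645/4034683 ≈ 3.0348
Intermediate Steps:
-40988/(-15341) - 16614/(-45762) = -40988*(-1/15341) - 16614*(-1/45762) = 40988/15341 + 2769/7627 = 12244645/4034683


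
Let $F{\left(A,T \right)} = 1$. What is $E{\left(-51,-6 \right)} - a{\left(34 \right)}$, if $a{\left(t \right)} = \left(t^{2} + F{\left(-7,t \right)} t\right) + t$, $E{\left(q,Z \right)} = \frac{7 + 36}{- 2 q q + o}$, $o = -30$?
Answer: $- \frac{6404011}{5232} \approx -1224.0$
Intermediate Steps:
$E{\left(q,Z \right)} = \frac{43}{-30 - 2 q^{2}}$ ($E{\left(q,Z \right)} = \frac{7 + 36}{- 2 q q - 30} = \frac{43}{- 2 q^{2} - 30} = \frac{43}{-30 - 2 q^{2}}$)
$a{\left(t \right)} = t^{2} + 2 t$ ($a{\left(t \right)} = \left(t^{2} + 1 t\right) + t = \left(t^{2} + t\right) + t = \left(t + t^{2}\right) + t = t^{2} + 2 t$)
$E{\left(-51,-6 \right)} - a{\left(34 \right)} = - \frac{43}{30 + 2 \left(-51\right)^{2}} - 34 \left(2 + 34\right) = - \frac{43}{30 + 2 \cdot 2601} - 34 \cdot 36 = - \frac{43}{30 + 5202} - 1224 = - \frac{43}{5232} - 1224 = - \frac{6404011}{5232}$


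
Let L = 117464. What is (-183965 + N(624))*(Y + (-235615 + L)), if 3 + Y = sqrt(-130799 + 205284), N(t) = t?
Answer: 21662472514 - 183341*sqrt(74485) ≈ 2.1612e+10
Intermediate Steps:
Y = -3 + sqrt(74485) (Y = -3 + sqrt(-130799 + 205284) = -3 + sqrt(74485) ≈ 269.92)
(-183965 + N(624))*(Y + (-235615 + L)) = (-183965 + 624)*((-3 + sqrt(74485)) + (-235615 + 117464)) = -183341*((-3 + sqrt(74485)) - 118151) = -183341*(-118154 + sqrt(74485)) = 21662472514 - 183341*sqrt(74485)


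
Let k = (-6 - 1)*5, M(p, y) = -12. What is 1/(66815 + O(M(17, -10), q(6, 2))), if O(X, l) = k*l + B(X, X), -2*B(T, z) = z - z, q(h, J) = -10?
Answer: 1/67165 ≈ 1.4889e-5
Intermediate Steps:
B(T, z) = 0 (B(T, z) = -(z - z)/2 = -½*0 = 0)
k = -35 (k = -7*5 = -35)
O(X, l) = -35*l (O(X, l) = -35*l + 0 = -35*l)
1/(66815 + O(M(17, -10), q(6, 2))) = 1/(66815 - 35*(-10)) = 1/(66815 + 350) = 1/67165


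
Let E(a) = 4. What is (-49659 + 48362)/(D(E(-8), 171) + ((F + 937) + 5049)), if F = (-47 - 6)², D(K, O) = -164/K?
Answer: -1297/8754 ≈ -0.14816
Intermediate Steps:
F = 2809 (F = (-53)² = 2809)
(-49659 + 48362)/(D(E(-8), 171) + ((F + 937) + 5049)) = (-49659 + 48362)/(-164/4 + ((2809 + 937) + 5049)) = -1297/(-164*¼ + (3746 + 5049)) = -1297/(-41 + 8795) = -1297/8754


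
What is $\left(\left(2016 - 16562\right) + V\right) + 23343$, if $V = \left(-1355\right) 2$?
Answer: $6087$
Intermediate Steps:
$V = -2710$
$\left(\left(2016 - 16562\right) + V\right) + 23343 = \left(\left(2016 - 16562\right) - 2710\right) + 23343 = \left(-14546 - 2710\right) + 23343 = -17256 + 23343 = 6087$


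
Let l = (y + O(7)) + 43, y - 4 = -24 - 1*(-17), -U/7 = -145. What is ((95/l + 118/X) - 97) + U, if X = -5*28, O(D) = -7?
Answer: 2125283/2310 ≈ 920.04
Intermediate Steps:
U = 1015 (U = -7*(-145) = 1015)
y = -3 (y = 4 + (-24 - 1*(-17)) = 4 + (-24 + 17) = 4 - 7 = -3)
X = -140
l = 33 (l = (-3 - 7) + 43 = -10 + 43 = 33)
((95/l + 118/X) - 97) + U = ((95/33 + 118/(-140)) - 97) + 1015 = ((95*(1/33) + 118*(-1/140)) - 97) + 1015 = ((95/33 - 59/70) - 97) + 1015 = (4703/2310 - 97) + 1015 = -219367/2310 + 1015 = 2125283/2310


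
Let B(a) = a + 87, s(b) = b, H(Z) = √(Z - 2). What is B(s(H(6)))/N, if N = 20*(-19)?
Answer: -89/380 ≈ -0.23421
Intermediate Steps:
H(Z) = √(-2 + Z)
B(a) = 87 + a
N = -380
B(s(H(6)))/N = (87 + √(-2 + 6))/(-380) = (87 + √4)*(-1/380) = (87 + 2)*(-1/380) = 89*(-1/380) = -89/380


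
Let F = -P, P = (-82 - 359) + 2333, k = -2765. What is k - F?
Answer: -873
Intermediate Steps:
P = 1892 (P = -441 + 2333 = 1892)
F = -1892 (F = -1*1892 = -1892)
k - F = -2765 - 1*(-1892) = -2765 + 1892 = -873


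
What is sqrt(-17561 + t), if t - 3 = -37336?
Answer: I*sqrt(54894) ≈ 234.29*I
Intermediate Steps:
t = -37333 (t = 3 - 37336 = -37333)
sqrt(-17561 + t) = sqrt(-17561 - 37333) = sqrt(-54894) = I*sqrt(54894)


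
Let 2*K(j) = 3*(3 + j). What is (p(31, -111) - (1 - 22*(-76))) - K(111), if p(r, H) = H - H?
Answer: -1844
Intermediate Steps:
p(r, H) = 0
K(j) = 9/2 + 3*j/2 (K(j) = (3*(3 + j))/2 = (9 + 3*j)/2 = 9/2 + 3*j/2)
(p(31, -111) - (1 - 22*(-76))) - K(111) = (0 - (1 - 22*(-76))) - (9/2 + (3/2)*111) = (0 - (1 + 1672)) - (9/2 + 333/2) = (0 - 1*1673) - 1*171 = (0 - 1673) - 171 = -1673 - 171 = -1844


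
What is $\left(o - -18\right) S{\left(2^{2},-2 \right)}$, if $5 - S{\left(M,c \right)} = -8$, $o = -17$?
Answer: $13$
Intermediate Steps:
$S{\left(M,c \right)} = 13$ ($S{\left(M,c \right)} = 5 - -8 = 5 + 8 = 13$)
$\left(o - -18\right) S{\left(2^{2},-2 \right)} = \left(-17 - -18\right) 13 = \left(-17 + 18\right) 13 = 1 \cdot 13 = 13$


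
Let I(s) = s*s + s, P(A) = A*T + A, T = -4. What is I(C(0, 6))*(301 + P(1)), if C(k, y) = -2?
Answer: 596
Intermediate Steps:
P(A) = -3*A (P(A) = A*(-4) + A = -4*A + A = -3*A)
I(s) = s + s² (I(s) = s² + s = s + s²)
I(C(0, 6))*(301 + P(1)) = (-2*(1 - 2))*(301 - 3*1) = (-2*(-1))*(301 - 3) = 2*298 = 596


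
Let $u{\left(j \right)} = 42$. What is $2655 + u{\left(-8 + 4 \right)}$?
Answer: $2697$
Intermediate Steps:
$2655 + u{\left(-8 + 4 \right)} = 2655 + 42 = 2697$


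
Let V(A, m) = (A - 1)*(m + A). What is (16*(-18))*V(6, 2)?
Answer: -11520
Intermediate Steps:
V(A, m) = (-1 + A)*(A + m)
(16*(-18))*V(6, 2) = (16*(-18))*(6² - 1*6 - 1*2 + 6*2) = -288*(36 - 6 - 2 + 12) = -288*40 = -11520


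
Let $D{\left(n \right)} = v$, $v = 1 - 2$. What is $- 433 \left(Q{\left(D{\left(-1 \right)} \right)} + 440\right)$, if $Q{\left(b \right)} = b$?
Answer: $-190087$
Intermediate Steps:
$v = -1$
$D{\left(n \right)} = -1$
$- 433 \left(Q{\left(D{\left(-1 \right)} \right)} + 440\right) = - 433 \left(-1 + 440\right) = \left(-433\right) 439 = -190087$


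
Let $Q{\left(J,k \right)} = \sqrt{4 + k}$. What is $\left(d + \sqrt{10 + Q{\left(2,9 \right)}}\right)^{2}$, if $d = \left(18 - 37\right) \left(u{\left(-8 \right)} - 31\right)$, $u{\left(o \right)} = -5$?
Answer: $\left(684 + \sqrt{10 + \sqrt{13}}\right)^{2} \approx 4.7292 \cdot 10^{5}$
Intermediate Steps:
$d = 684$ ($d = \left(18 - 37\right) \left(-5 - 31\right) = \left(-19\right) \left(-36\right) = 684$)
$\left(d + \sqrt{10 + Q{\left(2,9 \right)}}\right)^{2} = \left(684 + \sqrt{10 + \sqrt{4 + 9}}\right)^{2} = \left(684 + \sqrt{10 + \sqrt{13}}\right)^{2}$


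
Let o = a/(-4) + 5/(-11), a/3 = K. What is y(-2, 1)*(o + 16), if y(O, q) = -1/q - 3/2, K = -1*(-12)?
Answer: -180/11 ≈ -16.364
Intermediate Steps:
K = 12
y(O, q) = -3/2 - 1/q (y(O, q) = -1/q - 3*1/2 = -1/q - 3/2 = -3/2 - 1/q)
a = 36 (a = 3*12 = 36)
o = -104/11 (o = 36/(-4) + 5/(-11) = 36*(-1/4) + 5*(-1/11) = -9 - 5/11 = -104/11 ≈ -9.4545)
y(-2, 1)*(o + 16) = (-3/2 - 1/1)*(-104/11 + 16) = (-3/2 - 1*1)*(72/11) = (-3/2 - 1)*(72/11) = -5/2*72/11 = -180/11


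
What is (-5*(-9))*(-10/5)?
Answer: -90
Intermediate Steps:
(-5*(-9))*(-10/5) = 45*(-10*⅕) = 45*(-2) = -90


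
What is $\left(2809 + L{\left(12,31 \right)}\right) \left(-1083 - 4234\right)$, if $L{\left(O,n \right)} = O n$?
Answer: $-16913377$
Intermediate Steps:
$\left(2809 + L{\left(12,31 \right)}\right) \left(-1083 - 4234\right) = \left(2809 + 12 \cdot 31\right) \left(-1083 - 4234\right) = \left(2809 + 372\right) \left(-5317\right) = 3181 \left(-5317\right) = -16913377$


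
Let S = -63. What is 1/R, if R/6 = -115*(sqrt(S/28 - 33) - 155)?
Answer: 62/6640629 + I*sqrt(141)/33203145 ≈ 9.3365e-6 + 3.5763e-7*I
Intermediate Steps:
R = 106950 - 345*I*sqrt(141) (R = 6*(-115*(sqrt(-63/28 - 33) - 155)) = 6*(-115*(sqrt(-63*1/28 - 33) - 155)) = 6*(-115*(sqrt(-9/4 - 33) - 155)) = 6*(-115*(sqrt(-141/4) - 155)) = 6*(-115*(I*sqrt(141)/2 - 155)) = 6*(-115*(-155 + I*sqrt(141)/2)) = 6*(17825 - 115*I*sqrt(141)/2) = 106950 - 345*I*sqrt(141) ≈ 1.0695e+5 - 4096.6*I)
1/R = 1/(106950 - 345*I*sqrt(141))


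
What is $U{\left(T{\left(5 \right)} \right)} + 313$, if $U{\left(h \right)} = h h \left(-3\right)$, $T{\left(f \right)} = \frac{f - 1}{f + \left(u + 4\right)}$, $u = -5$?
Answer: $310$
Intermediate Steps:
$T{\left(f \right)} = 1$ ($T{\left(f \right)} = \frac{f - 1}{f + \left(-5 + 4\right)} = \frac{-1 + f}{f - 1} = \frac{-1 + f}{-1 + f} = 1$)
$U{\left(h \right)} = - 3 h^{2}$ ($U{\left(h \right)} = h \left(- 3 h\right) = - 3 h^{2}$)
$U{\left(T{\left(5 \right)} \right)} + 313 = - 3 \cdot 1^{2} + 313 = \left(-3\right) 1 + 313 = -3 + 313 = 310$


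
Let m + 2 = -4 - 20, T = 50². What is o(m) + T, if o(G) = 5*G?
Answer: 2370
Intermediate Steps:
T = 2500
m = -26 (m = -2 + (-4 - 20) = -2 - 24 = -26)
o(m) + T = 5*(-26) + 2500 = -130 + 2500 = 2370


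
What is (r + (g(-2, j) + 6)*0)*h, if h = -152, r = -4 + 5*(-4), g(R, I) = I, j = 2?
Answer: 3648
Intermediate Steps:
r = -24 (r = -4 - 20 = -24)
(r + (g(-2, j) + 6)*0)*h = (-24 + (2 + 6)*0)*(-152) = (-24 + 8*0)*(-152) = (-24 + 0)*(-152) = -24*(-152) = 3648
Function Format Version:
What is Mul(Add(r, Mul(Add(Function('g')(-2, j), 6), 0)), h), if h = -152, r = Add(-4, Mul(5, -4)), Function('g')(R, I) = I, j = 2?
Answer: 3648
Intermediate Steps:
r = -24 (r = Add(-4, -20) = -24)
Mul(Add(r, Mul(Add(Function('g')(-2, j), 6), 0)), h) = Mul(Add(-24, Mul(Add(2, 6), 0)), -152) = Mul(Add(-24, Mul(8, 0)), -152) = Mul(Add(-24, 0), -152) = Mul(-24, -152) = 3648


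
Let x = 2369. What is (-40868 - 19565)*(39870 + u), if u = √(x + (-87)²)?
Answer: -2409463710 - 60433*√9938 ≈ -2.4155e+9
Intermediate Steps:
u = √9938 (u = √(2369 + (-87)²) = √(2369 + 7569) = √9938 ≈ 99.689)
(-40868 - 19565)*(39870 + u) = (-40868 - 19565)*(39870 + √9938) = -60433*(39870 + √9938) = -2409463710 - 60433*√9938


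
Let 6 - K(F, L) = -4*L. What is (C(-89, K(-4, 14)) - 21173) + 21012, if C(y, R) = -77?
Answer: -238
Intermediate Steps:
K(F, L) = 6 + 4*L (K(F, L) = 6 - (-4)*L = 6 + 4*L)
(C(-89, K(-4, 14)) - 21173) + 21012 = (-77 - 21173) + 21012 = -21250 + 21012 = -238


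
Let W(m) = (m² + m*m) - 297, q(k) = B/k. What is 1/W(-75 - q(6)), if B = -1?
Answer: 18/196255 ≈ 9.1717e-5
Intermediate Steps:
q(k) = -1/k
W(m) = -297 + 2*m² (W(m) = (m² + m²) - 297 = 2*m² - 297 = -297 + 2*m²)
1/W(-75 - q(6)) = 1/(-297 + 2*(-75 - (-1)/6)²) = 1/(-297 + 2*(-75 - 1*(-⅙))²) = 1/(-297 + 2*(-75 + ⅙)²) = 1/(-297 + 2*(-449/6)²) = 1/(-297 + 2*(201601/36)) = 1/(-297 + 201601/18) = 1/(196255/18) = 18/196255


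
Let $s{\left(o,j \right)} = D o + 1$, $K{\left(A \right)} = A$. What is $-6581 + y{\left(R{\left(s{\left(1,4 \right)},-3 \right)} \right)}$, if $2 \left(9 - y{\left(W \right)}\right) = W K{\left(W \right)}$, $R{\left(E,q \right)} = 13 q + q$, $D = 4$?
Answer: $-7454$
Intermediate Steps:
$s{\left(o,j \right)} = 1 + 4 o$ ($s{\left(o,j \right)} = 4 o + 1 = 1 + 4 o$)
$R{\left(E,q \right)} = 14 q$
$y{\left(W \right)} = 9 - \frac{W^{2}}{2}$ ($y{\left(W \right)} = 9 - \frac{W W}{2} = 9 - \frac{W^{2}}{2}$)
$-6581 + y{\left(R{\left(s{\left(1,4 \right)},-3 \right)} \right)} = -6581 + \left(9 - \frac{\left(14 \left(-3\right)\right)^{2}}{2}\right) = -6581 + \left(9 - \frac{\left(-42\right)^{2}}{2}\right) = -6581 + \left(9 - 882\right) = -6581 - 873 = -7454$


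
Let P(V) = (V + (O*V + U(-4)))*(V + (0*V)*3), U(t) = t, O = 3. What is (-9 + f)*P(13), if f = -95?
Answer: -64896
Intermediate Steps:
P(V) = V*(-4 + 4*V) (P(V) = (V + (3*V - 4))*(V + (0*V)*3) = (V + (-4 + 3*V))*(V + 0*3) = (-4 + 4*V)*(V + 0) = (-4 + 4*V)*V = V*(-4 + 4*V))
(-9 + f)*P(13) = (-9 - 95)*(4*13*(-1 + 13)) = -416*13*12 = -104*624 = -64896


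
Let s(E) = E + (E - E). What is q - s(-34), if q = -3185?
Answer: -3151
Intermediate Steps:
s(E) = E (s(E) = E + 0 = E)
q - s(-34) = -3185 - 1*(-34) = -3185 + 34 = -3151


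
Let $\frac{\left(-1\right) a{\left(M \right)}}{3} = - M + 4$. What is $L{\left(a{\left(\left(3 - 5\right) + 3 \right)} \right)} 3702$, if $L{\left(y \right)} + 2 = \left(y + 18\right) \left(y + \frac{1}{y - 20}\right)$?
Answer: $- \frac{8944032}{29} \approx -3.0842 \cdot 10^{5}$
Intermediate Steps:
$a{\left(M \right)} = -12 + 3 M$ ($a{\left(M \right)} = - 3 \left(- M + 4\right) = - 3 \left(4 - M\right) = -12 + 3 M$)
$L{\left(y \right)} = -2 + \left(18 + y\right) \left(y + \frac{1}{-20 + y}\right)$ ($L{\left(y \right)} = -2 + \left(y + 18\right) \left(y + \frac{1}{y - 20}\right) = -2 + \left(18 + y\right) \left(y + \frac{1}{-20 + y}\right)$)
$L{\left(a{\left(\left(3 - 5\right) + 3 \right)} \right)} 3702 = \frac{58 + \left(-12 + 3 \left(\left(3 - 5\right) + 3\right)\right)^{3} - 361 \left(-12 + 3 \left(\left(3 - 5\right) + 3\right)\right) - 2 \left(-12 + 3 \left(\left(3 - 5\right) + 3\right)\right)^{2}}{-20 - \left(12 - 3 \left(\left(3 - 5\right) + 3\right)\right)} 3702 = \frac{58 + \left(-12 + 3 \left(-2 + 3\right)\right)^{3} - 361 \left(-12 + 3 \left(-2 + 3\right)\right) - 2 \left(-12 + 3 \left(-2 + 3\right)\right)^{2}}{-20 - \left(12 - 3 \left(-2 + 3\right)\right)} 3702 = \frac{58 + \left(-12 + 3 \cdot 1\right)^{3} - 361 \left(-12 + 3 \cdot 1\right) - 2 \left(-12 + 3 \cdot 1\right)^{2}}{-20 + \left(-12 + 3 \cdot 1\right)} 3702 = \frac{58 + \left(-12 + 3\right)^{3} - 361 \left(-12 + 3\right) - 2 \left(-12 + 3\right)^{2}}{-20 + \left(-12 + 3\right)} 3702 = \frac{58 + \left(-9\right)^{3} - -3249 - 2 \left(-9\right)^{2}}{-20 - 9} \cdot 3702 = \frac{58 - 729 + 3249 - 162}{-29} \cdot 3702 = - \frac{58 - 729 + 3249 - 162}{29} \cdot 3702 = \left(- \frac{1}{29}\right) 2416 \cdot 3702 = \left(- \frac{2416}{29}\right) 3702 = - \frac{8944032}{29}$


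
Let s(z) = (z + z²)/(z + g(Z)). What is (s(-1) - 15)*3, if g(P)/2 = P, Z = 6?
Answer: -45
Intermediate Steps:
g(P) = 2*P
s(z) = (z + z²)/(12 + z) (s(z) = (z + z²)/(z + 2*6) = (z + z²)/(z + 12) = (z + z²)/(12 + z))
(s(-1) - 15)*3 = (-(1 - 1)/(12 - 1) - 15)*3 = (-1*0/11 - 15)*3 = (-1*1/11*0 - 15)*3 = (0 - 15)*3 = -15*3 = -45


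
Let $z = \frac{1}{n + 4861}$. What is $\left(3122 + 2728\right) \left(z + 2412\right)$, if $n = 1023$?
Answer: $\frac{41512211325}{2942} \approx 1.411 \cdot 10^{7}$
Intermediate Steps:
$z = \frac{1}{5884}$ ($z = \frac{1}{1023 + 4861} = \frac{1}{5884} \approx 0.00016995$)
$\left(3122 + 2728\right) \left(z + 2412\right) = \left(3122 + 2728\right) \left(\frac{1}{5884} + 2412\right) = 5850 \cdot \frac{14192209}{5884} = \frac{41512211325}{2942}$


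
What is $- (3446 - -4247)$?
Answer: $-7693$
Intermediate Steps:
$- (3446 - -4247) = - (3446 + 4247) = \left(-1\right) 7693 = -7693$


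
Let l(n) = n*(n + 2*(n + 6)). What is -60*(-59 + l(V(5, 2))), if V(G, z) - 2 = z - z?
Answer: 1380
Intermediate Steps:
V(G, z) = 2 (V(G, z) = 2 + (z - z) = 2 + 0 = 2)
l(n) = n*(12 + 3*n) (l(n) = n*(n + 2*(6 + n)) = n*(n + (12 + 2*n)) = n*(12 + 3*n))
-60*(-59 + l(V(5, 2))) = -60*(-59 + 3*2*(4 + 2)) = -60*(-59 + 3*2*6) = -60*(-59 + 36) = -60*(-23) = 1380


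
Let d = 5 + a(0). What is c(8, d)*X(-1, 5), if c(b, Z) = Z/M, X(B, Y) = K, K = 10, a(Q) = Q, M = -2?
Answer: -25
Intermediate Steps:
X(B, Y) = 10
d = 5 (d = 5 + 0 = 5)
c(b, Z) = -Z/2 (c(b, Z) = Z/(-2) = Z*(-1/2) = -Z/2)
c(8, d)*X(-1, 5) = -1/2*5*10 = -5/2*10 = -25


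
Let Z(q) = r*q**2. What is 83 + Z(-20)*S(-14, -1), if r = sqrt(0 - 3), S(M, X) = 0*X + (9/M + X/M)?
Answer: 83 - 1600*I*sqrt(3)/7 ≈ 83.0 - 395.9*I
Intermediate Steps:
S(M, X) = 9/M + X/M (S(M, X) = 0 + (9/M + X/M) = 9/M + X/M)
r = I*sqrt(3) (r = sqrt(-3) = I*sqrt(3) ≈ 1.732*I)
Z(q) = I*sqrt(3)*q**2 (Z(q) = (I*sqrt(3))*q**2 = I*sqrt(3)*q**2)
83 + Z(-20)*S(-14, -1) = 83 + (I*sqrt(3)*(-20)**2)*((9 - 1)/(-14)) = 83 + (I*sqrt(3)*400)*(-1/14*8) = 83 + (400*I*sqrt(3))*(-4/7) = 83 - 1600*I*sqrt(3)/7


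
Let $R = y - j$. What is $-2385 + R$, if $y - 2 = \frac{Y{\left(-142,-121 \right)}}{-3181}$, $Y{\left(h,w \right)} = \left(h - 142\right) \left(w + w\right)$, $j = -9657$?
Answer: $\frac{23069866}{3181} \approx 7252.4$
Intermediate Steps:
$Y{\left(h,w \right)} = 2 w \left(-142 + h\right)$ ($Y{\left(h,w \right)} = \left(-142 + h\right) 2 w = 2 w \left(-142 + h\right)$)
$y = - \frac{62366}{3181}$ ($y = 2 + \frac{2 \left(-121\right) \left(-142 - 142\right)}{-3181} = 2 + 2 \left(-121\right) \left(-284\right) \left(- \frac{1}{3181}\right) = 2 + 68728 \left(- \frac{1}{3181}\right) = 2 - \frac{68728}{3181} = - \frac{62366}{3181} \approx -19.606$)
$R = \frac{30656551}{3181}$ ($R = - \frac{62366}{3181} - -9657 = - \frac{62366}{3181} + 9657 = \frac{30656551}{3181} \approx 9637.4$)
$-2385 + R = -2385 + \frac{30656551}{3181} = \frac{23069866}{3181}$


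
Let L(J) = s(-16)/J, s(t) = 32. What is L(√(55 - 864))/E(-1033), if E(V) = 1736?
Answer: -4*I*√809/175553 ≈ -0.00064808*I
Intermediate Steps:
L(J) = 32/J
L(√(55 - 864))/E(-1033) = (32/(√(55 - 864)))/1736 = (32/(√(-809)))*(1/1736) = (32/((I*√809)))*(1/1736) = (32*(-I*√809/809))*(1/1736) = -32*I*√809/809*(1/1736) = -4*I*√809/175553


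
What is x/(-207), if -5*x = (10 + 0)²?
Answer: 20/207 ≈ 0.096618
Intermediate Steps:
x = -20 (x = -(10 + 0)²/5 = -⅕*10² = -⅕*100 = -20)
x/(-207) = -20/(-207) = -20*(-1/207) = 20/207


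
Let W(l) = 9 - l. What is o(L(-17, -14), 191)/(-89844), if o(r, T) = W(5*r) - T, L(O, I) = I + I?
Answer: 7/14974 ≈ 0.00046748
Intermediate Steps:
L(O, I) = 2*I
o(r, T) = 9 - T - 5*r (o(r, T) = (9 - 5*r) - T = 9 - T - 5*r)
o(L(-17, -14), 191)/(-89844) = (9 - 1*191 - 10*(-14))/(-89844) = (9 - 191 - 5*(-28))*(-1/89844) = (9 - 191 + 140)*(-1/89844) = -42*(-1/89844) = 7/14974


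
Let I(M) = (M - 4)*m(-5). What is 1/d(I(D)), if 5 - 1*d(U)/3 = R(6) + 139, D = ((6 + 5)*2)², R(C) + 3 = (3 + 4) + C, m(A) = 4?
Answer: -1/432 ≈ -0.0023148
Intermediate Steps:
R(C) = 4 + C (R(C) = -3 + ((3 + 4) + C) = -3 + (7 + C) = 4 + C)
D = 484 (D = (11*2)² = 22² = 484)
I(M) = -16 + 4*M (I(M) = (M - 4)*4 = (-4 + M)*4 = -16 + 4*M)
d(U) = -432 (d(U) = 15 - 3*((4 + 6) + 139) = 15 - 3*(10 + 139) = 15 - 3*149 = 15 - 447 = -432)
1/d(I(D)) = 1/(-432) = -1/432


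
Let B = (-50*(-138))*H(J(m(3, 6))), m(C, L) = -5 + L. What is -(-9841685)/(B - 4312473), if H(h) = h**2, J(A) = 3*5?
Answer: -9841685/2759973 ≈ -3.5659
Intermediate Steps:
J(A) = 15
B = 1552500 (B = -50*(-138)*15**2 = 6900*225 = 1552500)
-(-9841685)/(B - 4312473) = -(-9841685)/(1552500 - 4312473) = -(-9841685)/(-2759973) = -(-9841685)*(-1)/2759973 = -1*9841685/2759973 = -9841685/2759973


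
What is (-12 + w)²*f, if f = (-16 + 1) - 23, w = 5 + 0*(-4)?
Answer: -1862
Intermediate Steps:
w = 5 (w = 5 + 0 = 5)
f = -38 (f = -15 - 23 = -38)
(-12 + w)²*f = (-12 + 5)²*(-38) = (-7)²*(-38) = 49*(-38) = -1862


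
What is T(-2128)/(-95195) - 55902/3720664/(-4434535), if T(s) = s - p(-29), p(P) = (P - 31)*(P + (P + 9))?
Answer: 1194557702564503/22438025504862740 ≈ 0.053238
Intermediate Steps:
p(P) = (-31 + P)*(9 + 2*P) (p(P) = (-31 + P)*(P + (9 + P)) = (-31 + P)*(9 + 2*P))
T(s) = -2940 + s (T(s) = s - (-279 - 53*(-29) + 2*(-29)²) = s - (-279 + 1537 + 2*841) = s - (-279 + 1537 + 1682) = s - 1*2940 = s - 2940 = -2940 + s)
T(-2128)/(-95195) - 55902/3720664/(-4434535) = (-2940 - 2128)/(-95195) - 55902/3720664/(-4434535) = -5068*(-1/95195) - 55902*1/3720664*(-1/4434535) = 5068/95195 - 27951/1860332*(-1/4434535) = 5068/95195 + 3993/1178529623660 = 1194557702564503/22438025504862740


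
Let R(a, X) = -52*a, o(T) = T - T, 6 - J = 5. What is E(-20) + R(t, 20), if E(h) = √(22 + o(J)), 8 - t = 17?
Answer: 468 + √22 ≈ 472.69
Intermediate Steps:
J = 1 (J = 6 - 1*5 = 6 - 5 = 1)
o(T) = 0
t = -9 (t = 8 - 1*17 = 8 - 17 = -9)
E(h) = √22 (E(h) = √(22 + 0) = √22)
E(-20) + R(t, 20) = √22 - 52*(-9) = √22 + 468 = 468 + √22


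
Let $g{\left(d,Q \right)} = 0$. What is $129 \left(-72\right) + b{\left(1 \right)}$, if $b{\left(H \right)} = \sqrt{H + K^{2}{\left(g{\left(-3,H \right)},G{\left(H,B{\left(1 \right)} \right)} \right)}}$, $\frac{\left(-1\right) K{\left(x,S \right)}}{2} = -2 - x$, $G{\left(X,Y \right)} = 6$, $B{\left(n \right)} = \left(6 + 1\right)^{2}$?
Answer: $-9288 + \sqrt{17} \approx -9283.9$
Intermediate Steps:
$B{\left(n \right)} = 49$ ($B{\left(n \right)} = 7^{2} = 49$)
$K{\left(x,S \right)} = 4 + 2 x$ ($K{\left(x,S \right)} = - 2 \left(-2 - x\right) = 4 + 2 x$)
$b{\left(H \right)} = \sqrt{16 + H}$ ($b{\left(H \right)} = \sqrt{H + \left(4 + 2 \cdot 0\right)^{2}} = \sqrt{H + \left(4 + 0\right)^{2}} = \sqrt{H + 4^{2}} = \sqrt{H + 16} = \sqrt{16 + H}$)
$129 \left(-72\right) + b{\left(1 \right)} = 129 \left(-72\right) + \sqrt{16 + 1} = -9288 + \sqrt{17}$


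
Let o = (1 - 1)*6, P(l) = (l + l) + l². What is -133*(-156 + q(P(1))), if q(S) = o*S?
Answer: 20748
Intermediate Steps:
P(l) = l² + 2*l (P(l) = 2*l + l² = l² + 2*l)
o = 0 (o = 0*6 = 0)
q(S) = 0 (q(S) = 0*S = 0)
-133*(-156 + q(P(1))) = -133*(-156 + 0) = -133*(-156) = 20748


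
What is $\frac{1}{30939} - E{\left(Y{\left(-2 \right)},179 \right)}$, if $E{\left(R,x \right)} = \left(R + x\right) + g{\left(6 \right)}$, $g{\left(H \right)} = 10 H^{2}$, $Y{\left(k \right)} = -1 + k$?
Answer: $- \frac{16583303}{30939} \approx -536.0$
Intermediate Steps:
$E{\left(R,x \right)} = 360 + R + x$ ($E{\left(R,x \right)} = \left(R + x\right) + 10 \cdot 6^{2} = \left(R + x\right) + 10 \cdot 36 = \left(R + x\right) + 360 = 360 + R + x$)
$\frac{1}{30939} - E{\left(Y{\left(-2 \right)},179 \right)} = \frac{1}{30939} - \left(360 - 3 + 179\right) = \frac{1}{30939} - 536 = - \frac{16583303}{30939}$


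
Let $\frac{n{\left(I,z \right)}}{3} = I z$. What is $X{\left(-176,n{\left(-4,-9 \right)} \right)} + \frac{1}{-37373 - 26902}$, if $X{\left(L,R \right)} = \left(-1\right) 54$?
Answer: $- \frac{3470851}{64275} \approx -54.0$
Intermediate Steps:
$n{\left(I,z \right)} = 3 I z$
$X{\left(L,R \right)} = -54$
$X{\left(-176,n{\left(-4,-9 \right)} \right)} + \frac{1}{-37373 - 26902} = -54 + \frac{1}{-37373 - 26902} = -54 + \frac{1}{-64275} = -54 - \frac{1}{64275} = - \frac{3470851}{64275}$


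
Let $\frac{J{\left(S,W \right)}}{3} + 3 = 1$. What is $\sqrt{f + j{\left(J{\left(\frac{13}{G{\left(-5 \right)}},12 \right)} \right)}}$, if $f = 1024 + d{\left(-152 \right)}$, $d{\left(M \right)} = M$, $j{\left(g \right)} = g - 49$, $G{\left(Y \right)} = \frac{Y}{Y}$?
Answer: $\sqrt{817} \approx 28.583$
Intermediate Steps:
$G{\left(Y \right)} = 1$
$J{\left(S,W \right)} = -6$ ($J{\left(S,W \right)} = -9 + 3 \cdot 1 = -9 + 3 = -6$)
$j{\left(g \right)} = -49 + g$ ($j{\left(g \right)} = g - 49 = -49 + g$)
$f = 872$ ($f = 1024 - 152 = 872$)
$\sqrt{f + j{\left(J{\left(\frac{13}{G{\left(-5 \right)}},12 \right)} \right)}} = \sqrt{872 - 55} = \sqrt{817}$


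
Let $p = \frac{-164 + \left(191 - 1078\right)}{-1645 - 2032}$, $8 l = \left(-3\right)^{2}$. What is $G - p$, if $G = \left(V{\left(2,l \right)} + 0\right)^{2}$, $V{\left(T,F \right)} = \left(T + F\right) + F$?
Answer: $\frac{1045837}{58832} \approx 17.777$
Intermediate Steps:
$l = \frac{9}{8}$ ($l = \frac{\left(-3\right)^{2}}{8} = \frac{1}{8} \cdot 9 = \frac{9}{8} \approx 1.125$)
$V{\left(T,F \right)} = T + 2 F$ ($V{\left(T,F \right)} = \left(F + T\right) + F = T + 2 F$)
$G = \frac{289}{16}$ ($G = \left(\left(2 + 2 \cdot \frac{9}{8}\right) + 0\right)^{2} = \left(\left(2 + \frac{9}{4}\right) + 0\right)^{2} = \left(\frac{17}{4} + 0\right)^{2} = \left(\frac{17}{4}\right)^{2} = \frac{289}{16} \approx 18.063$)
$p = \frac{1051}{3677}$ ($p = \frac{-164 + \left(191 - 1078\right)}{-3677} = \left(-164 - 887\right) \left(- \frac{1}{3677}\right) = \left(-1051\right) \left(- \frac{1}{3677}\right) = \frac{1051}{3677} \approx 0.28583$)
$G - p = \frac{289}{16} - \frac{1051}{3677} = \frac{1045837}{58832}$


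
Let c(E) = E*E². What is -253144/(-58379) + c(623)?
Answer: 14116297394237/58379 ≈ 2.4180e+8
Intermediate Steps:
c(E) = E³
-253144/(-58379) + c(623) = -253144/(-58379) + 623³ = -253144*(-1/58379) + 241804367 = 253144/58379 + 241804367 = 14116297394237/58379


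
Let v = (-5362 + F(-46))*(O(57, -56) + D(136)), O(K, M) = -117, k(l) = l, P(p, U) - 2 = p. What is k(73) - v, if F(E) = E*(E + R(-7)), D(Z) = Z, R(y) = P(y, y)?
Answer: 57377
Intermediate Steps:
P(p, U) = 2 + p
R(y) = 2 + y
F(E) = E*(-5 + E) (F(E) = E*(E + (2 - 7)) = E*(E - 5) = E*(-5 + E))
v = -57304 (v = (-5362 - 46*(-5 - 46))*(-117 + 136) = (-5362 - 46*(-51))*19 = (-5362 + 2346)*19 = -3016*19 = -57304)
k(73) - v = 73 - 1*(-57304) = 73 + 57304 = 57377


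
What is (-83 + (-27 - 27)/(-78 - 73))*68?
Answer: -848572/151 ≈ -5619.7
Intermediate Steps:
(-83 + (-27 - 27)/(-78 - 73))*68 = (-83 - 54/(-151))*68 = (-83 - 54*(-1/151))*68 = (-83 + 54/151)*68 = -12479/151*68 = -848572/151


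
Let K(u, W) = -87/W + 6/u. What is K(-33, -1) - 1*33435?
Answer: -366830/11 ≈ -33348.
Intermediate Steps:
K(-33, -1) - 1*33435 = (-87/(-1) + 6/(-33)) - 1*33435 = (-87*(-1) + 6*(-1/33)) - 33435 = (87 - 2/11) - 33435 = 955/11 - 33435 = -366830/11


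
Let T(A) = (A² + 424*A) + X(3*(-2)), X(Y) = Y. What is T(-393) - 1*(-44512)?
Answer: 32323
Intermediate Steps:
T(A) = -6 + A² + 424*A (T(A) = (A² + 424*A) + 3*(-2) = (A² + 424*A) - 6 = -6 + A² + 424*A)
T(-393) - 1*(-44512) = (-6 + (-393)² + 424*(-393)) - 1*(-44512) = (-6 + 154449 - 166632) + 44512 = -12189 + 44512 = 32323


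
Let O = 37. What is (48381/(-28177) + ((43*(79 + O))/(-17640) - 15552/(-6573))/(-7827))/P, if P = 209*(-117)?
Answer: 40213980758731/572613797430806670 ≈ 7.0229e-5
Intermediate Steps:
P = -24453
(48381/(-28177) + ((43*(79 + O))/(-17640) - 15552/(-6573))/(-7827))/P = (48381/(-28177) + ((43*(79 + 37))/(-17640) - 15552/(-6573))/(-7827))/(-24453) = (48381*(-1/28177) + ((43*116)*(-1/17640) - 15552*(-1/6573))*(-1/7827))*(-1/24453) = (-48381/28177 + (4988*(-1/17640) + 5184/2191)*(-1/7827))*(-1/24453) = (-48381/28177 + (-1247/4410 + 5184/2191)*(-1/7827))*(-1/24453) = (-48381/28177 + (2875609/1380330)*(-1/7827))*(-1/24453) = (-48381/28177 - 2875609/10803842910)*(-1/24453) = -522781749863503/304419881675070*(-1/24453) = 40213980758731/572613797430806670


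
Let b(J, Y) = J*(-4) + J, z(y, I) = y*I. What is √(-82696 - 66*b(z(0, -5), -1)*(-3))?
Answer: 2*I*√20674 ≈ 287.57*I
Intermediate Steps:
z(y, I) = I*y
b(J, Y) = -3*J (b(J, Y) = -4*J + J = -3*J)
√(-82696 - 66*b(z(0, -5), -1)*(-3)) = √(-82696 - (-198)*(-5*0)*(-3)) = √(-82696 - (-198)*0*(-3)) = √(-82696 - 66*0*(-3)) = √(-82696 + 0*(-3)) = √(-82696 + 0) = √(-82696) = 2*I*√20674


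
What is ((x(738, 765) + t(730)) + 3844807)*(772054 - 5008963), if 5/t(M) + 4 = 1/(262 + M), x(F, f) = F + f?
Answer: -64648057448050290/3967 ≈ -1.6296e+13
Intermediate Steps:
t(M) = 5/(-4 + 1/(262 + M))
((x(738, 765) + t(730)) + 3844807)*(772054 - 5008963) = (((738 + 765) + 5*(-262 - 1*730)/(1047 + 4*730)) + 3844807)*(772054 - 5008963) = ((1503 + 5*(-262 - 730)/(1047 + 2920)) + 3844807)*(-4236909) = ((1503 + 5*(-992)/3967) + 3844807)*(-4236909) = ((1503 + 5*(1/3967)*(-992)) + 3844807)*(-4236909) = ((1503 - 4960/3967) + 3844807)*(-4236909) = (5957441/3967 + 3844807)*(-4236909) = (15258306810/3967)*(-4236909) = -64648057448050290/3967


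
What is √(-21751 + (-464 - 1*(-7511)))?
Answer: 4*I*√919 ≈ 121.26*I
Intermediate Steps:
√(-21751 + (-464 - 1*(-7511))) = √(-21751 + (-464 + 7511)) = √(-21751 + 7047) = √(-14704) = 4*I*√919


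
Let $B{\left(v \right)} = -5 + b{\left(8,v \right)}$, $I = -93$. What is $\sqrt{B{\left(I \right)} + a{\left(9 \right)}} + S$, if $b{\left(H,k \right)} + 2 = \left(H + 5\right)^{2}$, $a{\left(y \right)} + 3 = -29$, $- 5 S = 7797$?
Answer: $- \frac{7797}{5} + \sqrt{130} \approx -1548.0$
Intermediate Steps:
$S = - \frac{7797}{5}$ ($S = \left(- \frac{1}{5}\right) 7797 = - \frac{7797}{5} \approx -1559.4$)
$a{\left(y \right)} = -32$ ($a{\left(y \right)} = -3 - 29 = -32$)
$b{\left(H,k \right)} = -2 + \left(5 + H\right)^{2}$ ($b{\left(H,k \right)} = -2 + \left(H + 5\right)^{2} = -2 + \left(5 + H\right)^{2}$)
$B{\left(v \right)} = 162$ ($B{\left(v \right)} = -5 - \left(2 - \left(5 + 8\right)^{2}\right) = -5 - \left(2 - 13^{2}\right) = -5 + \left(-2 + 169\right) = -5 + 167 = 162$)
$\sqrt{B{\left(I \right)} + a{\left(9 \right)}} + S = \sqrt{162 - 32} - \frac{7797}{5} = \sqrt{130} - \frac{7797}{5} = - \frac{7797}{5} + \sqrt{130}$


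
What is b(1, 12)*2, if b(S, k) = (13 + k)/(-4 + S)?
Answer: -50/3 ≈ -16.667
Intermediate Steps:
b(S, k) = (13 + k)/(-4 + S)
b(1, 12)*2 = ((13 + 12)/(-4 + 1))*2 = (25/(-3))*2 = -⅓*25*2 = -25/3*2 = -50/3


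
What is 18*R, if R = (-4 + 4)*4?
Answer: 0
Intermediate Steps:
R = 0 (R = 0*4 = 0)
18*R = 18*0 = 0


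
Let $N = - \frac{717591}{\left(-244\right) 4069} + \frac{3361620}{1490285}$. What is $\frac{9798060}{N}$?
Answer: $\frac{966486254817825040}{293796830517} \approx 3.2896 \cdot 10^{6}$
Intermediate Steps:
$N = \frac{881390491551}{295921719652}$ ($N = - \frac{717591}{-992836} + 3361620 \cdot \frac{1}{1490285} = \left(-717591\right) \left(- \frac{1}{992836}\right) + \frac{672324}{298057} = \frac{717591}{992836} + \frac{672324}{298057} = \frac{881390491551}{295921719652} \approx 2.9785$)
$\frac{9798060}{N} = \frac{9798060}{\frac{881390491551}{295921719652}} = 9798060 \cdot \frac{295921719652}{881390491551} = \frac{966486254817825040}{293796830517}$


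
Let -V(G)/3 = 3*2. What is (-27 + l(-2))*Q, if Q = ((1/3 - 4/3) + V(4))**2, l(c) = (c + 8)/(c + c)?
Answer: -20577/2 ≈ -10289.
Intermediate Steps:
V(G) = -18 (V(G) = -9*2 = -3*6 = -18)
l(c) = (8 + c)/(2*c) (l(c) = (8 + c)/((2*c)) = (8 + c)*(1/(2*c)) = (8 + c)/(2*c))
Q = 361 (Q = ((1/3 - 4/3) - 18)**2 = (-1 - 18)**2 = (-19)**2 = 361)
(-27 + l(-2))*Q = (-27 + (1/2)*(8 - 2)/(-2))*361 = (-27 + (1/2)*(-1/2)*6)*361 = (-27 - 3/2)*361 = -57/2*361 = -20577/2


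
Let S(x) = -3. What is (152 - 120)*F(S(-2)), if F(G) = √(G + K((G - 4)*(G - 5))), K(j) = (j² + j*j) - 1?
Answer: 64*√1567 ≈ 2533.5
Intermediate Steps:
K(j) = -1 + 2*j² (K(j) = (j² + j²) - 1 = 2*j² - 1 = -1 + 2*j²)
F(G) = √(-1 + G + 2*(-5 + G)²*(-4 + G)²) (F(G) = √(G + (-1 + 2*((G - 4)*(G - 5))²)) = √(G + (-1 + 2*((-4 + G)*(-5 + G))²)) = √(G + (-1 + 2*((-5 + G)*(-4 + G))²)) = √(G + (-1 + 2*((-5 + G)²*(-4 + G)²))) = √(G + (-1 + 2*(-5 + G)²*(-4 + G)²)) = √(-1 + G + 2*(-5 + G)²*(-4 + G)²))
(152 - 120)*F(S(-2)) = (152 - 120)*√(-1 - 3 + 2*(20 + (-3)² - 9*(-3))²) = 32*√(-1 - 3 + 2*(20 + 9 + 27)²) = 32*√(-1 - 3 + 2*56²) = 32*√(-1 - 3 + 2*3136) = 32*√(-1 - 3 + 6272) = 32*√6268 = 32*(2*√1567) = 64*√1567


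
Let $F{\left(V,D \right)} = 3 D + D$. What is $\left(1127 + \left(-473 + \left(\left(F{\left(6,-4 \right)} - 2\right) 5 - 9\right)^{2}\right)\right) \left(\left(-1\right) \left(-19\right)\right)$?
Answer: $198645$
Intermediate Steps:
$F{\left(V,D \right)} = 4 D$
$\left(1127 + \left(-473 + \left(\left(F{\left(6,-4 \right)} - 2\right) 5 - 9\right)^{2}\right)\right) \left(\left(-1\right) \left(-19\right)\right) = \left(1127 - \left(473 - \left(\left(4 \left(-4\right) - 2\right) 5 - 9\right)^{2}\right)\right) \left(\left(-1\right) \left(-19\right)\right) = \left(1127 - \left(473 - \left(\left(-16 - 2\right) 5 - 9\right)^{2}\right)\right) 19 = \left(1127 - \left(473 - \left(\left(-18\right) 5 - 9\right)^{2}\right)\right) 19 = \left(1127 - \left(473 - \left(-90 - 9\right)^{2}\right)\right) 19 = \left(1127 - \left(473 - \left(-99\right)^{2}\right)\right) 19 = \left(1127 + \left(-473 + 9801\right)\right) 19 = \left(1127 + 9328\right) 19 = 10455 \cdot 19 = 198645$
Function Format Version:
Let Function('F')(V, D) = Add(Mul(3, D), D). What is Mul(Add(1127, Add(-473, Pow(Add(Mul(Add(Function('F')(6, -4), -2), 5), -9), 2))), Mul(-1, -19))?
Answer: 198645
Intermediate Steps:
Function('F')(V, D) = Mul(4, D)
Mul(Add(1127, Add(-473, Pow(Add(Mul(Add(Function('F')(6, -4), -2), 5), -9), 2))), Mul(-1, -19)) = Mul(Add(1127, Add(-473, Pow(Add(Mul(Add(Mul(4, -4), -2), 5), -9), 2))), Mul(-1, -19)) = Mul(Add(1127, Add(-473, Pow(Add(Mul(Add(-16, -2), 5), -9), 2))), 19) = Mul(Add(1127, Add(-473, Pow(Add(Mul(-18, 5), -9), 2))), 19) = Mul(Add(1127, Add(-473, Pow(Add(-90, -9), 2))), 19) = Mul(Add(1127, Add(-473, Pow(-99, 2))), 19) = Mul(Add(1127, Add(-473, 9801)), 19) = Mul(Add(1127, 9328), 19) = Mul(10455, 19) = 198645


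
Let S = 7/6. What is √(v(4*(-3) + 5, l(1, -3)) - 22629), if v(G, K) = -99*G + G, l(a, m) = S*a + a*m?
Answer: I*√21943 ≈ 148.13*I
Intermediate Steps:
S = 7/6 (S = 7*(⅙) = 7/6 ≈ 1.1667)
l(a, m) = 7*a/6 + a*m
v(G, K) = -98*G
√(v(4*(-3) + 5, l(1, -3)) - 22629) = √(-98*(4*(-3) + 5) - 22629) = √(-98*(-12 + 5) - 22629) = √(-98*(-7) - 22629) = √(686 - 22629) = √(-21943) = I*√21943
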